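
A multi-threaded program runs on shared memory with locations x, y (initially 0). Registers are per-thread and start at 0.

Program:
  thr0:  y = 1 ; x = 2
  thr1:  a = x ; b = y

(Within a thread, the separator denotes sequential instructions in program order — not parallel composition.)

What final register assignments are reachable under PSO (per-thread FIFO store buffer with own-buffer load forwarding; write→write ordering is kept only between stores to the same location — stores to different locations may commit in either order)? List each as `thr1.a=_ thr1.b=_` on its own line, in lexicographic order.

thr1.a=0 thr1.b=0
thr1.a=0 thr1.b=1
thr1.a=2 thr1.b=0
thr1.a=2 thr1.b=1

outcome vector order: (thr1.a,thr1.b)
|PSO outcomes| = 4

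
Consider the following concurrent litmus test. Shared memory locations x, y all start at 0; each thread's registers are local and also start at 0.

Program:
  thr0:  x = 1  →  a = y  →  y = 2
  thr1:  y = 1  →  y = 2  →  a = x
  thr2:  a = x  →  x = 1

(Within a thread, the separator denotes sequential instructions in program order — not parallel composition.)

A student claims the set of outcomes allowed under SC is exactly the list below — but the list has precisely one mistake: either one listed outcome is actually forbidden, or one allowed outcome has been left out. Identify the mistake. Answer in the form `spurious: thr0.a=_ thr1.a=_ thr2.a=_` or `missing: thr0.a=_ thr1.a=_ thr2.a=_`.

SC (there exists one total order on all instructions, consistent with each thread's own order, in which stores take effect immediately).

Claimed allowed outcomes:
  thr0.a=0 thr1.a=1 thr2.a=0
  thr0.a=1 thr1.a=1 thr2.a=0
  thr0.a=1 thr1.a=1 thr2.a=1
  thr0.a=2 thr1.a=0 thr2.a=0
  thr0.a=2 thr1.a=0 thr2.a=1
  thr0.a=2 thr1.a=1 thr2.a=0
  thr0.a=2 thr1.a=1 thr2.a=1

missing: thr0.a=0 thr1.a=1 thr2.a=1

outcome vector order: (thr0.a,thr1.a,thr2.a)
[SC] allowed = {0/1/0; 0/1/1; 1/1/0; 1/1/1; 2/0/0; 2/0/1; 2/1/0; 2/1/1}
SC∖claimed = {0/1/1}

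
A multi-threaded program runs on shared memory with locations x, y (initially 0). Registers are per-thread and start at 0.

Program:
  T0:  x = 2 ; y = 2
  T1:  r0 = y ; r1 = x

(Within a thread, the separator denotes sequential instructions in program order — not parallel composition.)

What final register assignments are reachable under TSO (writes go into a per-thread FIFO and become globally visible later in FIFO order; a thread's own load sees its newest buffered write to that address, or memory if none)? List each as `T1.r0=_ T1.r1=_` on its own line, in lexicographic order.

outcome vector order: (T1.r0,T1.r1)
|TSO outcomes| = 3

T1.r0=0 T1.r1=0
T1.r0=0 T1.r1=2
T1.r0=2 T1.r1=2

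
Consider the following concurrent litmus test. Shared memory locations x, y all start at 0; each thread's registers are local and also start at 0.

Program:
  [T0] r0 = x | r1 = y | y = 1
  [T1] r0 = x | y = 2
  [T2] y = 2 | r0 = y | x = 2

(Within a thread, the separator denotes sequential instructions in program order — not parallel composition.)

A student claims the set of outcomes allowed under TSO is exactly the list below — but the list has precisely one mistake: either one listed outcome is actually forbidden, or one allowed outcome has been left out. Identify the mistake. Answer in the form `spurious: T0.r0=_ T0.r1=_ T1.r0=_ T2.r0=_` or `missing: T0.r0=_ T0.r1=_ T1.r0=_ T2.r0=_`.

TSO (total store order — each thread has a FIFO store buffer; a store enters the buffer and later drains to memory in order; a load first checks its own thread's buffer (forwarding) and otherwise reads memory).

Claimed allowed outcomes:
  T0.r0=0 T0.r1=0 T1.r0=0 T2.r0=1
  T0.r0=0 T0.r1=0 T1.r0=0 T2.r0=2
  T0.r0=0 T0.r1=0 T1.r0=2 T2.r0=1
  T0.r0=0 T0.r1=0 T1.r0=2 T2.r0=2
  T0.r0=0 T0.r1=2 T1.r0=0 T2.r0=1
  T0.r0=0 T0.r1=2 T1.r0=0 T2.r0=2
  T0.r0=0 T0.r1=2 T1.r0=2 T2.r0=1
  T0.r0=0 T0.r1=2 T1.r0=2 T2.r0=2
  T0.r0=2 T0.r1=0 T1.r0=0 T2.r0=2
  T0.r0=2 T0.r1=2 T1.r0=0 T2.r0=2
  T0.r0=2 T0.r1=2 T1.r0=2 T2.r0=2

spurious: T0.r0=2 T0.r1=0 T1.r0=0 T2.r0=2

outcome vector order: (T0.r0,T0.r1,T1.r0,T2.r0)
TSO (10): 0001; 0002; 0021; 0022; 0201; 0202; 0221; 0222; 2202; 2222
claimed∖TSO = {2002}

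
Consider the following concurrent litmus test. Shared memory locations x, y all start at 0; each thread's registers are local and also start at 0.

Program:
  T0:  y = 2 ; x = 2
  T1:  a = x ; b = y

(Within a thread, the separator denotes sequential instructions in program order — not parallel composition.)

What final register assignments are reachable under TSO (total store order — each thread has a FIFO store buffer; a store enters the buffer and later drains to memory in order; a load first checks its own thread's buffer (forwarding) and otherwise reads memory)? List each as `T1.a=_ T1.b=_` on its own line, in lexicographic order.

outcome vector order: (T1.a,T1.b)
|TSO outcomes| = 3

T1.a=0 T1.b=0
T1.a=0 T1.b=2
T1.a=2 T1.b=2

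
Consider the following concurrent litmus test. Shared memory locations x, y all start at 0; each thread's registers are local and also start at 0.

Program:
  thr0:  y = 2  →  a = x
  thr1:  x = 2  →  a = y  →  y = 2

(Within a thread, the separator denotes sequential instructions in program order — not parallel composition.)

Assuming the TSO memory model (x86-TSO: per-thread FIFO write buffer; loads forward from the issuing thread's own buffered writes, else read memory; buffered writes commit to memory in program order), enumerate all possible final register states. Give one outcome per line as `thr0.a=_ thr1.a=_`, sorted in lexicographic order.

outcome vector order: (thr0.a,thr1.a)
|TSO outcomes| = 4

thr0.a=0 thr1.a=0
thr0.a=0 thr1.a=2
thr0.a=2 thr1.a=0
thr0.a=2 thr1.a=2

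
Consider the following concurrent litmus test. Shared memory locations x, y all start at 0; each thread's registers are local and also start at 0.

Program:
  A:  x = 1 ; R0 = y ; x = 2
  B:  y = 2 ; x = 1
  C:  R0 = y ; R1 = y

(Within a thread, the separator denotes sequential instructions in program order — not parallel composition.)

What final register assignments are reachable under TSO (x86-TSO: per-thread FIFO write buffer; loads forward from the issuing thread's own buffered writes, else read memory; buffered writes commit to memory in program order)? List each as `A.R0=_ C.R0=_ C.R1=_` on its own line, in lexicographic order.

outcome vector order: (A.R0,C.R0,C.R1)
|TSO outcomes| = 6

A.R0=0 C.R0=0 C.R1=0
A.R0=0 C.R0=0 C.R1=2
A.R0=0 C.R0=2 C.R1=2
A.R0=2 C.R0=0 C.R1=0
A.R0=2 C.R0=0 C.R1=2
A.R0=2 C.R0=2 C.R1=2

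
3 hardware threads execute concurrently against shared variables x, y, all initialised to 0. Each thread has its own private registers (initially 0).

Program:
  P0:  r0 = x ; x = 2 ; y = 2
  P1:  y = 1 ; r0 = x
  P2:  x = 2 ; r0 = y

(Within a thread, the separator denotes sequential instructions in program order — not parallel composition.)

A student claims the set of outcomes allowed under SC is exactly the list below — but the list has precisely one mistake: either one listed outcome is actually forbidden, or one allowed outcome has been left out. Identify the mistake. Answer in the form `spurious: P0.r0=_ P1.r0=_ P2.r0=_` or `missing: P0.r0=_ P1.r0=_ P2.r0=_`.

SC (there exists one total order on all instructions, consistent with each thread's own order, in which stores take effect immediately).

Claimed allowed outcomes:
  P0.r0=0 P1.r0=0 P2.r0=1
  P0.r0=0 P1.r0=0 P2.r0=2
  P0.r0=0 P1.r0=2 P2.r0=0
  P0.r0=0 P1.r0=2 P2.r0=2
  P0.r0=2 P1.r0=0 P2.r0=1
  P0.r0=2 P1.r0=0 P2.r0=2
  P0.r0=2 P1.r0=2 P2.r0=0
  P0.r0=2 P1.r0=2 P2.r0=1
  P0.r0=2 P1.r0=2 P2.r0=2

missing: P0.r0=0 P1.r0=2 P2.r0=1

outcome vector order: (P0.r0,P1.r0,P2.r0)
SC: 10 outcomes — {0/0/1; 0/0/2; 0/2/0; 0/2/1; 0/2/2; 2/0/1; 2/0/2; 2/2/0; 2/2/1; 2/2/2}
SC∖claimed = {0/2/1}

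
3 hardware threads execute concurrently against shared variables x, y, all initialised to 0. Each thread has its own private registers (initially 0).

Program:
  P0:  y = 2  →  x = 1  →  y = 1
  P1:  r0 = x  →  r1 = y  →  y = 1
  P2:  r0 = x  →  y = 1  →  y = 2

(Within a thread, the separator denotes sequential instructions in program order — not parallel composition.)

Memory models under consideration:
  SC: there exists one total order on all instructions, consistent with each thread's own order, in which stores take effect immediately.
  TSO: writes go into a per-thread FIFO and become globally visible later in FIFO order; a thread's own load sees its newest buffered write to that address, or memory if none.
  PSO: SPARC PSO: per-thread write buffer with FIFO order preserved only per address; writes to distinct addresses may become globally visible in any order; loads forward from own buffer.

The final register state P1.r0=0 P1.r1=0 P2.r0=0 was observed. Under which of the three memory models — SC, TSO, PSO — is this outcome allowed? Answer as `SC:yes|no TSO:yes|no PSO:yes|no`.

SC:yes TSO:yes PSO:yes

outcome vector order: (P1.r0,P1.r1,P2.r0)
[SC] allowed = {0/0/0; 0/0/1; 0/1/0; 0/1/1; 0/2/0; 0/2/1; 1/1/0; 1/1/1; 1/2/0; 1/2/1}
[TSO] allowed = {0/0/0; 0/0/1; 0/1/0; 0/1/1; 0/2/0; 0/2/1; 1/1/0; 1/1/1; 1/2/0; 1/2/1}
[PSO] allowed = {0/0/0; 0/0/1; 0/1/0; 0/1/1; 0/2/0; 0/2/1; 1/0/0; 1/0/1; 1/1/0; 1/1/1; 1/2/0; 1/2/1}
target 0/0/0 ∈ {SC,TSO,PSO}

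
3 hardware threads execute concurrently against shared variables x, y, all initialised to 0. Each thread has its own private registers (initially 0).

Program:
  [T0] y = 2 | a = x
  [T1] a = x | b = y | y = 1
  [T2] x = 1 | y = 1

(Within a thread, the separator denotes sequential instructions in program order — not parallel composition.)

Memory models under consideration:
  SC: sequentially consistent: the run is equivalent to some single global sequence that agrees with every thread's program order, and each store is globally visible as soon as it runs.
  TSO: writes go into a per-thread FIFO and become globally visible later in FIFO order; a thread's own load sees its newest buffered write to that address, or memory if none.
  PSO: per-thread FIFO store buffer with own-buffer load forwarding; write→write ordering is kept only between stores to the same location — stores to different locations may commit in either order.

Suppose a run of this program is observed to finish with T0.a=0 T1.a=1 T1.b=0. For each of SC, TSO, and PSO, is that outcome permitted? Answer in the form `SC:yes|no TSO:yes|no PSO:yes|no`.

SC:no TSO:yes PSO:yes

outcome vector order: (T0.a,T1.a,T1.b)
under SC → (0,0,0); (0,0,1); (0,0,2); (0,1,1); (0,1,2); (1,0,0); (1,0,1); (1,0,2); (1,1,0); (1,1,1); (1,1,2)
under TSO → (0,0,0); (0,0,1); (0,0,2); (0,1,0); (0,1,1); (0,1,2); (1,0,0); (1,0,1); (1,0,2); (1,1,0); (1,1,1); (1,1,2)
under PSO → (0,0,0); (0,0,1); (0,0,2); (0,1,0); (0,1,1); (0,1,2); (1,0,0); (1,0,1); (1,0,2); (1,1,0); (1,1,1); (1,1,2)
target (0,1,0) ∈ {TSO,PSO}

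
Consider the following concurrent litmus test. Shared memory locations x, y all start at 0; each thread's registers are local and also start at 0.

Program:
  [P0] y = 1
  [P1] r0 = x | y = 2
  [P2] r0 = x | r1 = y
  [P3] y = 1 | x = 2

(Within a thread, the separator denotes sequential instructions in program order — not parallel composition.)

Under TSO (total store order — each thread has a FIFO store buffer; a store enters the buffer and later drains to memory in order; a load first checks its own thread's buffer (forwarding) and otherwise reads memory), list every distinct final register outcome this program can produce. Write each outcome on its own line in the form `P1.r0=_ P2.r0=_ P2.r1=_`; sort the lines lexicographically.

P1.r0=0 P2.r0=0 P2.r1=0
P1.r0=0 P2.r0=0 P2.r1=1
P1.r0=0 P2.r0=0 P2.r1=2
P1.r0=0 P2.r0=2 P2.r1=1
P1.r0=0 P2.r0=2 P2.r1=2
P1.r0=2 P2.r0=0 P2.r1=0
P1.r0=2 P2.r0=0 P2.r1=1
P1.r0=2 P2.r0=0 P2.r1=2
P1.r0=2 P2.r0=2 P2.r1=1
P1.r0=2 P2.r0=2 P2.r1=2

outcome vector order: (P1.r0,P2.r0,P2.r1)
|TSO outcomes| = 10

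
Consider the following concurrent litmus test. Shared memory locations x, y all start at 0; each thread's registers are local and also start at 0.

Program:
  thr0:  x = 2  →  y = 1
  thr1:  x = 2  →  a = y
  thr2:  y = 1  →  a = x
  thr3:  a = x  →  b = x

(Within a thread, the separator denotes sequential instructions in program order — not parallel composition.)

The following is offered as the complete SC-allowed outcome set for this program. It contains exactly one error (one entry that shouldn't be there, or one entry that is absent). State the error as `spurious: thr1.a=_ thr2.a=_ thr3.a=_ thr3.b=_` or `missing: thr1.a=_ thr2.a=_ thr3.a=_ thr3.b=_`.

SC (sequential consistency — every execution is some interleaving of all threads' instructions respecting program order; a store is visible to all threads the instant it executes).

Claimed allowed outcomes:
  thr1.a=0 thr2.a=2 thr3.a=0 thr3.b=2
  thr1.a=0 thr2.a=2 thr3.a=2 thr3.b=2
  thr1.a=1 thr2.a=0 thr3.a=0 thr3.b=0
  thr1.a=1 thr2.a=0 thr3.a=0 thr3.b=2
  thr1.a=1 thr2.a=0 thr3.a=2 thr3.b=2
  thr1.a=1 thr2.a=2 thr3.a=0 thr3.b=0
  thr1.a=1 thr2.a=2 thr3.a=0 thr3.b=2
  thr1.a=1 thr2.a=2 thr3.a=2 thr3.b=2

outcome vector order: (thr1.a,thr2.a,thr3.a,thr3.b)
SC: 9 outcomes — {0200 0202 0222 1000 1002 1022 1200 1202 1222}
SC∖claimed = {0200}

missing: thr1.a=0 thr2.a=2 thr3.a=0 thr3.b=0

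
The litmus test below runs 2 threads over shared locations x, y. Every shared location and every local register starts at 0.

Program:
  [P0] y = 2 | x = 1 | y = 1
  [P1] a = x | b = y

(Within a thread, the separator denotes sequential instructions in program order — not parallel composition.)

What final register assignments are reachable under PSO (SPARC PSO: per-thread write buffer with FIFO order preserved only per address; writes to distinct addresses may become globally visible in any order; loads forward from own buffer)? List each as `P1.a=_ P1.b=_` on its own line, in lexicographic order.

outcome vector order: (P1.a,P1.b)
|PSO outcomes| = 6

P1.a=0 P1.b=0
P1.a=0 P1.b=1
P1.a=0 P1.b=2
P1.a=1 P1.b=0
P1.a=1 P1.b=1
P1.a=1 P1.b=2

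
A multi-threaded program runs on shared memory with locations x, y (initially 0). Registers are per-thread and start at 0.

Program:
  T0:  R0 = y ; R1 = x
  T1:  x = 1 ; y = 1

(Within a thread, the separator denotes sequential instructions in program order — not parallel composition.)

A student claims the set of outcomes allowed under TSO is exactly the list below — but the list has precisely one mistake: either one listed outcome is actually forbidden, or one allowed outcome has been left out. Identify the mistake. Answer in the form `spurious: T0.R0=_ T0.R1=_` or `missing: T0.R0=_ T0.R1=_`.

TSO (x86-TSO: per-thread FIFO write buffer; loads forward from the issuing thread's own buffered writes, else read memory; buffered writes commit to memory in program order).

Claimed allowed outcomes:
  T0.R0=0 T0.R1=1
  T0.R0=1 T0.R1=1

outcome vector order: (T0.R0,T0.R1)
[TSO] allowed = {00 01 11}
TSO∖claimed = {00}

missing: T0.R0=0 T0.R1=0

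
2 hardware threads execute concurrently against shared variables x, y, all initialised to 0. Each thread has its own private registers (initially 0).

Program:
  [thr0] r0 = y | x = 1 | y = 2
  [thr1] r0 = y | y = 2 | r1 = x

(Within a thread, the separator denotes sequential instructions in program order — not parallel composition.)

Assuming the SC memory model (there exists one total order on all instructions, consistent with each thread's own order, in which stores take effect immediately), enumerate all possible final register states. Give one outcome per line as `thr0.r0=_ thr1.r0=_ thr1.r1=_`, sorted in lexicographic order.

outcome vector order: (thr0.r0,thr1.r0,thr1.r1)
|SC outcomes| = 5

thr0.r0=0 thr1.r0=0 thr1.r1=0
thr0.r0=0 thr1.r0=0 thr1.r1=1
thr0.r0=0 thr1.r0=2 thr1.r1=1
thr0.r0=2 thr1.r0=0 thr1.r1=0
thr0.r0=2 thr1.r0=0 thr1.r1=1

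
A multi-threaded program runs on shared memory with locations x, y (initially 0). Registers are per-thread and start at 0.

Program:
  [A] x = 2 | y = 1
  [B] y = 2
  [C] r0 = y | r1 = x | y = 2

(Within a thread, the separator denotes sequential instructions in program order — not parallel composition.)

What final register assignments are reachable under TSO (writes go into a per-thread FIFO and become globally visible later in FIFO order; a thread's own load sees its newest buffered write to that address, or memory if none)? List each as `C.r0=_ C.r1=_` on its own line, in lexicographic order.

C.r0=0 C.r1=0
C.r0=0 C.r1=2
C.r0=1 C.r1=2
C.r0=2 C.r1=0
C.r0=2 C.r1=2

outcome vector order: (C.r0,C.r1)
|TSO outcomes| = 5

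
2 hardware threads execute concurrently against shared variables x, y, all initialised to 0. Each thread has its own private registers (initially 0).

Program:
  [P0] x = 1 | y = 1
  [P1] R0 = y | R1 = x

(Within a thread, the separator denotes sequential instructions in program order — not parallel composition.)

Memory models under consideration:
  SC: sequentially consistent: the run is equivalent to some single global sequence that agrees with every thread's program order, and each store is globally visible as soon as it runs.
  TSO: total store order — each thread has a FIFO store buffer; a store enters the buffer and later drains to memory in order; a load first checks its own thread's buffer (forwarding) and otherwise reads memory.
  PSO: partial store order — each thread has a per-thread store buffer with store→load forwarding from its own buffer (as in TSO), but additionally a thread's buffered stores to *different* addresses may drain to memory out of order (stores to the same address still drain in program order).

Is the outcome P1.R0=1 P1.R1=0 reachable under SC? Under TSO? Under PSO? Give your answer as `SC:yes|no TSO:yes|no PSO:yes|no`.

SC:no TSO:no PSO:yes

outcome vector order: (P1.R0,P1.R1)
[SC] allowed = {0/0; 0/1; 1/1}
[TSO] allowed = {0/0; 0/1; 1/1}
[PSO] allowed = {0/0; 0/1; 1/0; 1/1}
target 1/0 ∈ {PSO}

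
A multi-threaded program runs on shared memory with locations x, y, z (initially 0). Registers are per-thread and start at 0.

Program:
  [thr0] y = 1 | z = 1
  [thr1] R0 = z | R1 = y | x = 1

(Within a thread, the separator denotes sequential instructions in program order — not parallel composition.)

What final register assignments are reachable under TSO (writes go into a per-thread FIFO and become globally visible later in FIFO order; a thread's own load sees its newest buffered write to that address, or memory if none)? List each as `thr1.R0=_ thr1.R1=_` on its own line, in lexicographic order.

outcome vector order: (thr1.R0,thr1.R1)
|TSO outcomes| = 3

thr1.R0=0 thr1.R1=0
thr1.R0=0 thr1.R1=1
thr1.R0=1 thr1.R1=1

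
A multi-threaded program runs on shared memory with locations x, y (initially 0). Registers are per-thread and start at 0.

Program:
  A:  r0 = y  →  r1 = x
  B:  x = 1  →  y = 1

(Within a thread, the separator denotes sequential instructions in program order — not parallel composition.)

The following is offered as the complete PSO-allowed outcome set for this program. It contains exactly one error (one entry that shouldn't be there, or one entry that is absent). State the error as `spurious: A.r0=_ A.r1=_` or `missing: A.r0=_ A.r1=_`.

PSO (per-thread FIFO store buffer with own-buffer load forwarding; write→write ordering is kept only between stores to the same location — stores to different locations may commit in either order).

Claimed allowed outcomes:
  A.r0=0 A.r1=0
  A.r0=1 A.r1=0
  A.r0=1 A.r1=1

missing: A.r0=0 A.r1=1

outcome vector order: (A.r0,A.r1)
under PSO → 00; 01; 10; 11
PSO∖claimed = {01}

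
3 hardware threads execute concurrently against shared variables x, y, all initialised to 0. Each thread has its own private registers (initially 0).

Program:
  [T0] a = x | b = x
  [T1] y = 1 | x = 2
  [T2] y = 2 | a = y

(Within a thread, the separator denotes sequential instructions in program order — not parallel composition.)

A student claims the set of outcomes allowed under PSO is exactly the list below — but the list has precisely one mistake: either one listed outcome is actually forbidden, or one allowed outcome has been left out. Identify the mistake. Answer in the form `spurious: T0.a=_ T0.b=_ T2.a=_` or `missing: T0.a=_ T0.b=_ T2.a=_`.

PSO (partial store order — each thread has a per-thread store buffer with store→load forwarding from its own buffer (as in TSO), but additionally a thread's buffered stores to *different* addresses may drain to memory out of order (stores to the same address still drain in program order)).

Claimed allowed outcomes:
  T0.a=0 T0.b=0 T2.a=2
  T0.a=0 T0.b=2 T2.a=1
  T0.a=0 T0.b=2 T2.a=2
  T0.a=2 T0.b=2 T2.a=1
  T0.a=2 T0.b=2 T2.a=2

outcome vector order: (T0.a,T0.b,T2.a)
[PSO] allowed = {0/0/1 0/0/2 0/2/1 0/2/2 2/2/1 2/2/2}
PSO∖claimed = {0/0/1}

missing: T0.a=0 T0.b=0 T2.a=1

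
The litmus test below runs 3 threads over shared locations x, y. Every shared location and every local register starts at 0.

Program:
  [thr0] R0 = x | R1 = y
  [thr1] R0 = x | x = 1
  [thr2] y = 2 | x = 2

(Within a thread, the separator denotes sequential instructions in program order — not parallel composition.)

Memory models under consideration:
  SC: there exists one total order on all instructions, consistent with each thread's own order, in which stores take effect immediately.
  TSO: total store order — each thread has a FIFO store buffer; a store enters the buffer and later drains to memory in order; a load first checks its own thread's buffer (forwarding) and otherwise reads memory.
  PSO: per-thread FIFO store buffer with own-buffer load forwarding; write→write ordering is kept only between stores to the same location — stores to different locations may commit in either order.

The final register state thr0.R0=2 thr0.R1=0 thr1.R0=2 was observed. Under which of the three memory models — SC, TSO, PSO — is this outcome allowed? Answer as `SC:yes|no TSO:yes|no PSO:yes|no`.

SC:no TSO:no PSO:yes

outcome vector order: (thr0.R0,thr0.R1,thr1.R0)
SC (9): <0 0 0>, <0 0 2>, <0 2 0>, <0 2 2>, <1 0 0>, <1 2 0>, <1 2 2>, <2 2 0>, <2 2 2>
TSO (9): <0 0 0>, <0 0 2>, <0 2 0>, <0 2 2>, <1 0 0>, <1 2 0>, <1 2 2>, <2 2 0>, <2 2 2>
PSO (12): <0 0 0>, <0 0 2>, <0 2 0>, <0 2 2>, <1 0 0>, <1 0 2>, <1 2 0>, <1 2 2>, <2 0 0>, <2 0 2>, <2 2 0>, <2 2 2>
target <2 0 2> ∈ {PSO}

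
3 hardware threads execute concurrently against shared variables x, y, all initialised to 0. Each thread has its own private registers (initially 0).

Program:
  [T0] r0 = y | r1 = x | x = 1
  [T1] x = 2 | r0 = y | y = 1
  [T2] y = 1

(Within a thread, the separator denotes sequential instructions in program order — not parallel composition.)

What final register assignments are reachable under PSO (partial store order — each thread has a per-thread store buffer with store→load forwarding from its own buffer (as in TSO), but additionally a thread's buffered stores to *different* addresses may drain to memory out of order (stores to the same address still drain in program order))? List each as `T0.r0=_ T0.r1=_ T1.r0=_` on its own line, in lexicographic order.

T0.r0=0 T0.r1=0 T1.r0=0
T0.r0=0 T0.r1=0 T1.r0=1
T0.r0=0 T0.r1=2 T1.r0=0
T0.r0=0 T0.r1=2 T1.r0=1
T0.r0=1 T0.r1=0 T1.r0=0
T0.r0=1 T0.r1=0 T1.r0=1
T0.r0=1 T0.r1=2 T1.r0=0
T0.r0=1 T0.r1=2 T1.r0=1

outcome vector order: (T0.r0,T0.r1,T1.r0)
|PSO outcomes| = 8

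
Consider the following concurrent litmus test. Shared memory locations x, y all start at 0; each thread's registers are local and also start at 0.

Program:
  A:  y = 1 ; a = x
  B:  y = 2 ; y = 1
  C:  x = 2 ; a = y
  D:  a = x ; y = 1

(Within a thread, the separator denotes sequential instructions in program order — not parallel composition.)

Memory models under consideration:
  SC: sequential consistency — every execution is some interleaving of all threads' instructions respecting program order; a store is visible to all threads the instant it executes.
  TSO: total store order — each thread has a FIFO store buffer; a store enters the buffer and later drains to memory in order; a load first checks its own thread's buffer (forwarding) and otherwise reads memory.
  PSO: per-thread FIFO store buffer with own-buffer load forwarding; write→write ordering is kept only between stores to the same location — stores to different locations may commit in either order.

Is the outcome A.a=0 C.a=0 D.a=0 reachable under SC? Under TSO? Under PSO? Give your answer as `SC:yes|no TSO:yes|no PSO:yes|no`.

SC:no TSO:yes PSO:yes

outcome vector order: (A.a,C.a,D.a)
under SC → (0,1,0), (0,1,2), (0,2,0), (0,2,2), (2,0,0), (2,0,2), (2,1,0), (2,1,2), (2,2,0), (2,2,2)
under TSO → (0,0,0), (0,0,2), (0,1,0), (0,1,2), (0,2,0), (0,2,2), (2,0,0), (2,0,2), (2,1,0), (2,1,2), (2,2,0), (2,2,2)
under PSO → (0,0,0), (0,0,2), (0,1,0), (0,1,2), (0,2,0), (0,2,2), (2,0,0), (2,0,2), (2,1,0), (2,1,2), (2,2,0), (2,2,2)
target (0,0,0) ∈ {TSO,PSO}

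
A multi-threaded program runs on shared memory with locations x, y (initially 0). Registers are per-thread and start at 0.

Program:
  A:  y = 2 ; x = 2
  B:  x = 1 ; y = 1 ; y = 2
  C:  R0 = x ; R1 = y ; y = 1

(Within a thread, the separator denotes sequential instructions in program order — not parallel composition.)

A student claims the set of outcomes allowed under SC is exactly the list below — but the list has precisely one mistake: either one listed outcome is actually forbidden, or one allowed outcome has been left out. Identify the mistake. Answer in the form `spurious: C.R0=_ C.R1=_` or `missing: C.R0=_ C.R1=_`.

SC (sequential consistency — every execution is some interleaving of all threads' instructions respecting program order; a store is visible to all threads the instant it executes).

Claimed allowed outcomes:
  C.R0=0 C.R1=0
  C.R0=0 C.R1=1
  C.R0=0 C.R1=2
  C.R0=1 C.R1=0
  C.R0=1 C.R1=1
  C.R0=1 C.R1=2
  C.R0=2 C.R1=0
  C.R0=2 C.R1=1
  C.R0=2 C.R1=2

spurious: C.R0=2 C.R1=0

outcome vector order: (C.R0,C.R1)
[SC] allowed = {(0,0) (0,1) (0,2) (1,0) (1,1) (1,2) (2,1) (2,2)}
claimed∖SC = {(2,0)}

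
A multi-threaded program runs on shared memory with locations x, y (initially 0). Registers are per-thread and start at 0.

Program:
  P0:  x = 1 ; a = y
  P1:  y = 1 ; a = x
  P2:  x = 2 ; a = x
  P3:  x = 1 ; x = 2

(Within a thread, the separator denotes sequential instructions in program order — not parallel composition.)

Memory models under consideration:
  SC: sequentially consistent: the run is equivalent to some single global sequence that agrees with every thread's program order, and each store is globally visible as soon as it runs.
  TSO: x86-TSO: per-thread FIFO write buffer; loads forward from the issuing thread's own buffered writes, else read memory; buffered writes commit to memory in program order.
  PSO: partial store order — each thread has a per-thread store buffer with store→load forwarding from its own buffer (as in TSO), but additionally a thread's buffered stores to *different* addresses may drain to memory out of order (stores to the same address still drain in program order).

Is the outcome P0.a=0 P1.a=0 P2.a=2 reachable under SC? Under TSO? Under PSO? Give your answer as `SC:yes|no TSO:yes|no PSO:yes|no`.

SC:no TSO:yes PSO:yes

outcome vector order: (P0.a,P1.a,P2.a)
SC (10): 011, 012, 021, 022, 101, 102, 111, 112, 121, 122
TSO (12): 001, 002, 011, 012, 021, 022, 101, 102, 111, 112, 121, 122
PSO (12): 001, 002, 011, 012, 021, 022, 101, 102, 111, 112, 121, 122
target 002 ∈ {TSO,PSO}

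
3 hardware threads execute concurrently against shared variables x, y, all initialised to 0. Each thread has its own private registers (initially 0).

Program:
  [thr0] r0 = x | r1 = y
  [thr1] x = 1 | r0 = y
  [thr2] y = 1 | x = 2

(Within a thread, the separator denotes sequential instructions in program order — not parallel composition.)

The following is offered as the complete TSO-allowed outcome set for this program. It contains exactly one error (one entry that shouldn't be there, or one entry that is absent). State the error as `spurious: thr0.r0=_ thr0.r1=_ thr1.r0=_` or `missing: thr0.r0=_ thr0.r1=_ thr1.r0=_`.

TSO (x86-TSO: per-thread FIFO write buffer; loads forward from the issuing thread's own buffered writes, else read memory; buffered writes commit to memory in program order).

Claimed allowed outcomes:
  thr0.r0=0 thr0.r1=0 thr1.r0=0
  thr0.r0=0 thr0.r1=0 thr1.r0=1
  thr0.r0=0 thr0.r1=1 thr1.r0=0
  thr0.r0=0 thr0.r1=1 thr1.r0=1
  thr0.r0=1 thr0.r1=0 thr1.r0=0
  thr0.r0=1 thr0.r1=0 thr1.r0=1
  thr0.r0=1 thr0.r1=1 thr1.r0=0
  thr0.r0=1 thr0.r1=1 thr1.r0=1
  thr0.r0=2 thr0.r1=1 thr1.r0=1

missing: thr0.r0=2 thr0.r1=1 thr1.r0=0

outcome vector order: (thr0.r0,thr0.r1,thr1.r0)
TSO (10): 000, 001, 010, 011, 100, 101, 110, 111, 210, 211
TSO∖claimed = {210}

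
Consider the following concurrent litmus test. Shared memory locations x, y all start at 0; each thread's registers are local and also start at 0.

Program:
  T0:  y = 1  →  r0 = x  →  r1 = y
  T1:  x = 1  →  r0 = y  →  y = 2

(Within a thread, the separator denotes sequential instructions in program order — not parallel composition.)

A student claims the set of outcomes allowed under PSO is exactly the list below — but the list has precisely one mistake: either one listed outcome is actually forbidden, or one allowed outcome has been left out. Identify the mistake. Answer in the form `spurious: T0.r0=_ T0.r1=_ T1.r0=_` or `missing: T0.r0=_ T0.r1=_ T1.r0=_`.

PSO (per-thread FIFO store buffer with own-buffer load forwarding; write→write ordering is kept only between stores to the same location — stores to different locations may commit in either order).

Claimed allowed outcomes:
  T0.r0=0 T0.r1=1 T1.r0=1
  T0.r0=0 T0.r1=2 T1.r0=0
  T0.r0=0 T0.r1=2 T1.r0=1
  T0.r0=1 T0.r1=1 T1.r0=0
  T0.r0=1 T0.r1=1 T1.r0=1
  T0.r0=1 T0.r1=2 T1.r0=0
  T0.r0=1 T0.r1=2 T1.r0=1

missing: T0.r0=0 T0.r1=1 T1.r0=0

outcome vector order: (T0.r0,T0.r1,T1.r0)
PSO: 8 outcomes — {0/1/0 0/1/1 0/2/0 0/2/1 1/1/0 1/1/1 1/2/0 1/2/1}
PSO∖claimed = {0/1/0}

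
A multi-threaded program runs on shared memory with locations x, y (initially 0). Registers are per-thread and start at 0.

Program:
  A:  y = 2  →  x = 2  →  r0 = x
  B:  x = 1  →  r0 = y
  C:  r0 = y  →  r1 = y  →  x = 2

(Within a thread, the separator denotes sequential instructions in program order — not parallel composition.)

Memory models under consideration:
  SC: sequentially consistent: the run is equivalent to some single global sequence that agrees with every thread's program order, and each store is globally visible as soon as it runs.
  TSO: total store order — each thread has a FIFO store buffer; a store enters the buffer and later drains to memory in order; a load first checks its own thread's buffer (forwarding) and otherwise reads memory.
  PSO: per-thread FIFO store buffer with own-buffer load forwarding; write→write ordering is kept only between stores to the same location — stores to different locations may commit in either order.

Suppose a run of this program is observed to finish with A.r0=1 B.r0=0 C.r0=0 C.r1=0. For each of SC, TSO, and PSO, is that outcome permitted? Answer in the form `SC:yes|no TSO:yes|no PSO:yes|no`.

SC:no TSO:yes PSO:yes

outcome vector order: (A.r0,B.r0,C.r0,C.r1)
SC (9): 1200; 1202; 1222; 2000; 2002; 2022; 2200; 2202; 2222
TSO (12): 1000; 1002; 1022; 1200; 1202; 1222; 2000; 2002; 2022; 2200; 2202; 2222
PSO (12): 1000; 1002; 1022; 1200; 1202; 1222; 2000; 2002; 2022; 2200; 2202; 2222
target 1000 ∈ {TSO,PSO}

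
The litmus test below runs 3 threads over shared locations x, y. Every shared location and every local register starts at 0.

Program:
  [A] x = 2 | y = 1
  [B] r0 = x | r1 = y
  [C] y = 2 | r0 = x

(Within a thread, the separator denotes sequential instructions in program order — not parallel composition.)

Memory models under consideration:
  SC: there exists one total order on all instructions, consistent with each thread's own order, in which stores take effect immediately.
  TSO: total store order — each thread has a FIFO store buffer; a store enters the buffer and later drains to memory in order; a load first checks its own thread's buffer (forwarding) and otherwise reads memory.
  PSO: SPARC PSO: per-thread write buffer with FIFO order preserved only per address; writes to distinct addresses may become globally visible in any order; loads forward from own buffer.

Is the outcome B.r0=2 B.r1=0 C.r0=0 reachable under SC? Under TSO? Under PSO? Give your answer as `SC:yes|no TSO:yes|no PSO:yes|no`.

SC:no TSO:yes PSO:yes

outcome vector order: (B.r0,B.r1,C.r0)
under SC → 000, 002, 010, 012, 020, 022, 202, 210, 212, 220, 222
under TSO → 000, 002, 010, 012, 020, 022, 200, 202, 210, 212, 220, 222
under PSO → 000, 002, 010, 012, 020, 022, 200, 202, 210, 212, 220, 222
target 200 ∈ {TSO,PSO}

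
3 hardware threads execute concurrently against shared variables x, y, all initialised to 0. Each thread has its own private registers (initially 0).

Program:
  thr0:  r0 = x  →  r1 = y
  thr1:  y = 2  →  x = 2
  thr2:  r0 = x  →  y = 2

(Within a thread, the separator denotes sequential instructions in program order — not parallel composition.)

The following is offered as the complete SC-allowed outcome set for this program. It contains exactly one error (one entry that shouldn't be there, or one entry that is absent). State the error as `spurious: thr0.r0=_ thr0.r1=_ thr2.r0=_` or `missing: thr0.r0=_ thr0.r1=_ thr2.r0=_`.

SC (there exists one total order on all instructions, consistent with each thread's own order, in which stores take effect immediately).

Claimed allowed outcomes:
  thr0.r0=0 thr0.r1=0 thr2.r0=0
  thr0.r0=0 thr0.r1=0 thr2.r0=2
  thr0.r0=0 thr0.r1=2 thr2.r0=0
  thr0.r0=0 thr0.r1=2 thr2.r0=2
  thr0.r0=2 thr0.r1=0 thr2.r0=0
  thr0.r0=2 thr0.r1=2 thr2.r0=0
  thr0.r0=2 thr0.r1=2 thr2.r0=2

spurious: thr0.r0=2 thr0.r1=0 thr2.r0=0

outcome vector order: (thr0.r0,thr0.r1,thr2.r0)
SC (6): 000 002 020 022 220 222
claimed∖SC = {200}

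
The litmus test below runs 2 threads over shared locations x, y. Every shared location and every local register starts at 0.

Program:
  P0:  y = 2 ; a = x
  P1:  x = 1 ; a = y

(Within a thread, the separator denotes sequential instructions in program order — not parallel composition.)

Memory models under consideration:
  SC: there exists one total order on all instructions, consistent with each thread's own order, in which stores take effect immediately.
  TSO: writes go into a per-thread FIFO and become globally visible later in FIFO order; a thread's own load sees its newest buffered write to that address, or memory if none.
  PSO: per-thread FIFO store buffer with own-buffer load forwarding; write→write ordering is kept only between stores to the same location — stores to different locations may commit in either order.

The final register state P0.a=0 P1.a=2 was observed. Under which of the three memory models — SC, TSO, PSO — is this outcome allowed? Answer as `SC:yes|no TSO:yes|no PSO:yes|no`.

SC:yes TSO:yes PSO:yes

outcome vector order: (P0.a,P1.a)
SC (3): 0/2 1/0 1/2
TSO (4): 0/0 0/2 1/0 1/2
PSO (4): 0/0 0/2 1/0 1/2
target 0/2 ∈ {SC,TSO,PSO}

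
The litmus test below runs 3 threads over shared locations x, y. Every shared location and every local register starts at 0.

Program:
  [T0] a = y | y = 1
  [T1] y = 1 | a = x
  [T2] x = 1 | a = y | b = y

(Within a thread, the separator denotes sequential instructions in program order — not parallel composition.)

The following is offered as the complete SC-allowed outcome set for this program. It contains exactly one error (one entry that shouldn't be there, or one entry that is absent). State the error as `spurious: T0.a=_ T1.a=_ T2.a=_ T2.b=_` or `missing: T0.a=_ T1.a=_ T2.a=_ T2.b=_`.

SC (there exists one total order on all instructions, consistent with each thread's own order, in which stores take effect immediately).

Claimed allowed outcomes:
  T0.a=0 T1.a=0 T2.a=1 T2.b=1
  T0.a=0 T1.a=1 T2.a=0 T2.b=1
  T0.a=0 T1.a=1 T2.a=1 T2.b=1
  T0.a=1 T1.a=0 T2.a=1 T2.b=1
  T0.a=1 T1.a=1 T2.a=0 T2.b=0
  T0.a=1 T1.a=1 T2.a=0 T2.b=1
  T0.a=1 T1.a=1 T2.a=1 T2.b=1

outcome vector order: (T0.a,T1.a,T2.a,T2.b)
SC: 8 outcomes — {(0,0,1,1), (0,1,0,0), (0,1,0,1), (0,1,1,1), (1,0,1,1), (1,1,0,0), (1,1,0,1), (1,1,1,1)}
SC∖claimed = {(0,1,0,0)}

missing: T0.a=0 T1.a=1 T2.a=0 T2.b=0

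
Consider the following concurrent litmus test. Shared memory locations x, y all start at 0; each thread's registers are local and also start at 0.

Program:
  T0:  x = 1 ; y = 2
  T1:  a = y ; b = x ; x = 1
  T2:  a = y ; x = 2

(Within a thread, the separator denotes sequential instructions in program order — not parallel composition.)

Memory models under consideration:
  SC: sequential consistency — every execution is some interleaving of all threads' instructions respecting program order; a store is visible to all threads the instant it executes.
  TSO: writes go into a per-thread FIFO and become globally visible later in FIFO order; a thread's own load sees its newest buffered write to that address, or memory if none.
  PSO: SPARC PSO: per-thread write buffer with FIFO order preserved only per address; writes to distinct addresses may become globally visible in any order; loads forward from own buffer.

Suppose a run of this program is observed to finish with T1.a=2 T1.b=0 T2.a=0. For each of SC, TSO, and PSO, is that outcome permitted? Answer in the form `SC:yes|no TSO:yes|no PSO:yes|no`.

SC:no TSO:no PSO:yes

outcome vector order: (T1.a,T1.b,T2.a)
SC: 10 outcomes — {000 002 010 012 020 022 210 212 220 222}
TSO: 10 outcomes — {000 002 010 012 020 022 210 212 220 222}
PSO: 12 outcomes — {000 002 010 012 020 022 200 202 210 212 220 222}
target 200 ∈ {PSO}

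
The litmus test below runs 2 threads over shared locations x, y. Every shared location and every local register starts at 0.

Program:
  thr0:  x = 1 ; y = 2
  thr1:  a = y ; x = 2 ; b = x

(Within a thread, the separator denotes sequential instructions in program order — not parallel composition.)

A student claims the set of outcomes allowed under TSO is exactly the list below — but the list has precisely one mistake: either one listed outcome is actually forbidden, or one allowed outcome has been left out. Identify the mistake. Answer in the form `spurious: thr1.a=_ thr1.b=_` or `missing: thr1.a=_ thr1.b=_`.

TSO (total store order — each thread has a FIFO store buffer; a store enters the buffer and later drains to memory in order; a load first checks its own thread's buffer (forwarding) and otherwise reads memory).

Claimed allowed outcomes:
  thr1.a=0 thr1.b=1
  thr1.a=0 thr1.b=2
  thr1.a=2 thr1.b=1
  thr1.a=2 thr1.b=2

outcome vector order: (thr1.a,thr1.b)
under TSO → 01, 02, 22
claimed∖TSO = {21}

spurious: thr1.a=2 thr1.b=1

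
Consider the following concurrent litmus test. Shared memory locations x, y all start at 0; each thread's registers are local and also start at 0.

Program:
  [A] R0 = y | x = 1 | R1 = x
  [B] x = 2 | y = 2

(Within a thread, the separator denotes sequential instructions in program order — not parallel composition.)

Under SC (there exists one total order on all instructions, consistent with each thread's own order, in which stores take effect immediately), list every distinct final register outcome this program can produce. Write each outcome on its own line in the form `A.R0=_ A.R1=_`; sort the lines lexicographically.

A.R0=0 A.R1=1
A.R0=0 A.R1=2
A.R0=2 A.R1=1

outcome vector order: (A.R0,A.R1)
|SC outcomes| = 3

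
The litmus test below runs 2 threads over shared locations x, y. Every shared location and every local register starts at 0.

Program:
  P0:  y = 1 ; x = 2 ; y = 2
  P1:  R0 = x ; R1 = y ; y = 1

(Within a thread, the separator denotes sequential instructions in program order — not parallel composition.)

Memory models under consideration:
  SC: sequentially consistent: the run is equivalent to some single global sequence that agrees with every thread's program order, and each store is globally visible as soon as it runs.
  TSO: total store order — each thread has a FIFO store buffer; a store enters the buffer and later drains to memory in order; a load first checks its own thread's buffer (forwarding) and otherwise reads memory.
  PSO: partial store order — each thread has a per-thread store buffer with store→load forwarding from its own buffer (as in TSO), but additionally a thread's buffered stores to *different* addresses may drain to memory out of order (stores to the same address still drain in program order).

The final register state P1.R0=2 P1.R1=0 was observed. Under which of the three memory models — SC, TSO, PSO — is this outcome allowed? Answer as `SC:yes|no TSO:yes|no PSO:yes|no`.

SC:no TSO:no PSO:yes

outcome vector order: (P1.R0,P1.R1)
under SC → (0,0); (0,1); (0,2); (2,1); (2,2)
under TSO → (0,0); (0,1); (0,2); (2,1); (2,2)
under PSO → (0,0); (0,1); (0,2); (2,0); (2,1); (2,2)
target (2,0) ∈ {PSO}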